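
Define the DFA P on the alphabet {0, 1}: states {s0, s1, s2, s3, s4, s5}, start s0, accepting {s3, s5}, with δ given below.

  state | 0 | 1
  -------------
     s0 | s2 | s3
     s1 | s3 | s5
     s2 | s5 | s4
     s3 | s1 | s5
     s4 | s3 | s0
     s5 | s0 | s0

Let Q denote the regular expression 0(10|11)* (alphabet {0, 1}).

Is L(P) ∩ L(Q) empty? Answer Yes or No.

The string 010 is accepted by both P and Q.
Hence L(P) ∩ L(Q) ≠ ∅.

No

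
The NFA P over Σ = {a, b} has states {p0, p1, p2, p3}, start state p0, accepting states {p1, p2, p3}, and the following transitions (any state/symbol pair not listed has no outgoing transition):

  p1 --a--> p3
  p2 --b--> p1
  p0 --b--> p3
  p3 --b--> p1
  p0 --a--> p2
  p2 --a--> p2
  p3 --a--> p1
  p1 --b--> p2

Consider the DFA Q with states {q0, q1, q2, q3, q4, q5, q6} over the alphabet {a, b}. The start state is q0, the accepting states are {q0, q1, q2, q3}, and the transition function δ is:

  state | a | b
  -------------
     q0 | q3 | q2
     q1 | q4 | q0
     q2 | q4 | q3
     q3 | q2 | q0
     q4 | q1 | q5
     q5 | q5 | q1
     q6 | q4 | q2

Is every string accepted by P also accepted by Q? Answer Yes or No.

No

The string ba is in L(P) but not in L(Q).
So L(P) ⊄ L(Q).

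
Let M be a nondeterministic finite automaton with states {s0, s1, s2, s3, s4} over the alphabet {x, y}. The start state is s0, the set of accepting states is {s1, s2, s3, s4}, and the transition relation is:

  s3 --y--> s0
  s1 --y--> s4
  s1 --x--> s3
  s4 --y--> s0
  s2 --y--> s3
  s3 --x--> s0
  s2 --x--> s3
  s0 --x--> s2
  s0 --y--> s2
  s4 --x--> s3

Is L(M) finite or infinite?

State s0 is reachable from the start and can reach an accepting state, and it lies on the cycle s0 → s2 → s3 → s0.
Traversing that cycle any number of times yields accepted strings of unbounded length, so the language is infinite.

infinite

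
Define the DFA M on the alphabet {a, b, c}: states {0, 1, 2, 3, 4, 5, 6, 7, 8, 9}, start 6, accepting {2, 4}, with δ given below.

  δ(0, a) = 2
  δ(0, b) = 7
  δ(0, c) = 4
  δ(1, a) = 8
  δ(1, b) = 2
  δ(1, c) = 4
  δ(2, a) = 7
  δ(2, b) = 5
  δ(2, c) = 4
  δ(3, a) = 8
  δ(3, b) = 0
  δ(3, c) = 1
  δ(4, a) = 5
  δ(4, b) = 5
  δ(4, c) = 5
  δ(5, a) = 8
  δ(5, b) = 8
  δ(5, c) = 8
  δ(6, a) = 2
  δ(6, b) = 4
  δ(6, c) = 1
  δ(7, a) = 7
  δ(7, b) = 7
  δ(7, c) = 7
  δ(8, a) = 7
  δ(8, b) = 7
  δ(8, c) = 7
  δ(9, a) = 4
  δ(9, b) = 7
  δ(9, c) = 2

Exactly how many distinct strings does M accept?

The useful subgraph on states {1, 2, 4, 6} is acyclic, so L(M) is finite; the longest accepting path visits 4 useful states, giving maximum string length 3.
Counting accepting paths from 6 by length: 2 of length 1, 3 of length 2, 1 of length 3. Total 6.

6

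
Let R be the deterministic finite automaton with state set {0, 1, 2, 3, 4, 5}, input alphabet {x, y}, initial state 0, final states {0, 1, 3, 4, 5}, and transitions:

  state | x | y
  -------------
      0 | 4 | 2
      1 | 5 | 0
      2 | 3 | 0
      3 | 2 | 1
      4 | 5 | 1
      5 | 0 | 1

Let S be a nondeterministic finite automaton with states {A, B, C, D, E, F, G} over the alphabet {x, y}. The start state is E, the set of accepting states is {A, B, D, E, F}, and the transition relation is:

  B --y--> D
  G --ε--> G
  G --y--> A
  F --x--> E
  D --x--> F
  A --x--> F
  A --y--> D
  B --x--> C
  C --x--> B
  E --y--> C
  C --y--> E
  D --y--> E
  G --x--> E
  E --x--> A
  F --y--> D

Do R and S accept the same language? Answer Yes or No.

Exploring the product automaton R × S from the start pair (0, E), following both machines on each input symbol, reaches 6 state pairs: (0, E), (4, A), (2, C), (5, F), (1, D), (3, B).
R accepts in {0, 1, 3, 4, 5} and S accepts in {A, B, D, E, F}. In every reachable pair the two components are either both accepting — (0, E), (4, A), (5, F), (1, D), (3, B) — or both non-accepting, so no string is accepted by exactly one of the machines: L(R) \ L(S) and L(S) \ L(R) are both empty.
Hence every string is accepted by R iff it is accepted by S, and the two languages coincide.

Yes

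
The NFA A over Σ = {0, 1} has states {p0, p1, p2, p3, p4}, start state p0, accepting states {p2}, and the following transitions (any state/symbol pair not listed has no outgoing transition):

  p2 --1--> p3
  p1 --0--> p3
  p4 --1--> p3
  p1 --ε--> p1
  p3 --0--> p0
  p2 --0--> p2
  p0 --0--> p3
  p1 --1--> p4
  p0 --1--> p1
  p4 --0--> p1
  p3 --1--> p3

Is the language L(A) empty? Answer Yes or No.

The states reachable from the start state are {p0, p1, p3, p4}.
None of the accepting states {p2} is reachable, so no string is accepted and L(A) = ∅.

Yes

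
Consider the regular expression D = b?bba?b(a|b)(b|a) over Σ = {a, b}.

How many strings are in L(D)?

The expression has no Kleene star, so L(D) is finite. Expanding the alternatives gives {bbbaa, bbbab, bbbba, bbbbb, bbabaa, bbabab, bbabba, bbabbb, bbbbaa, bbbbab, bbbbba, bbbbbb, …}.
That is 4 of length 5, 8 of length 6, 4 of length 7: 16 strings in all.

16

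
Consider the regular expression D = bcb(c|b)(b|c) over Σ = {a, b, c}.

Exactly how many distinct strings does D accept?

The expression has no Kleene star, so L(D) is finite. Expanding the alternatives gives {bcbbb, bcbbc, bcbcb, bcbcc}.
That is 4 of length 5: 4 strings in all.

4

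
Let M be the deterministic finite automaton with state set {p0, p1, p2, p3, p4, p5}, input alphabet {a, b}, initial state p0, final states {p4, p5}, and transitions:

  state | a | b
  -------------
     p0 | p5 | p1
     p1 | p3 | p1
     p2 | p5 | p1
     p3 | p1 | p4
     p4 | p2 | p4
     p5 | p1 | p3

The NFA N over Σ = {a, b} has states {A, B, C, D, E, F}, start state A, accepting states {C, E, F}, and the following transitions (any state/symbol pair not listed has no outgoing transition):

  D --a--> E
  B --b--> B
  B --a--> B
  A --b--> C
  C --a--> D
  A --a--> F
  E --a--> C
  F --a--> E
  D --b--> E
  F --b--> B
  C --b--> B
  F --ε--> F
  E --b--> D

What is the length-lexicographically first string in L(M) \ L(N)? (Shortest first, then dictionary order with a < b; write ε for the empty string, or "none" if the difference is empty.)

The string abb is accepted by M but not by N.
No shorter string lies in the difference, and abb is the lexicographically first length-3 string in L(M) \ L(N).

abb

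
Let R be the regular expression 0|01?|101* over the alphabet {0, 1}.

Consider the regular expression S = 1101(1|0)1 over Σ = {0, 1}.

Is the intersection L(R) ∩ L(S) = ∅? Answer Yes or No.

Yes

Converting the expression R to a DFA (subset construction, then merging equivalent states) gives the minimal DFA with states {r0, r1, r2, r3, r4, r5}, start state r0, accepting states {r1, r4, r5} and transitions r0: 0→r1, 1→r2; r1: 0→r3, 1→r4; r2: 0→r5, 1→r3; r3: 0→r3, 1→r3; r4: 0→r3, 1→r3; r5: 0→r3, 1→r5.
Converting the expression S to a DFA (subset construction, then merging equivalent states) gives the minimal DFA with states {s0, s1, s2, s3, s4, s5, s6, s7}, start state s0, accepting states {s7} and transitions s0: 0→s1, 1→s2; s1: 0→s1, 1→s1; s2: 0→s1, 1→s3; s3: 0→s4, 1→s1; s4: 0→s1, 1→s5; s5: 0→s6, 1→s6; s6: 0→s1, 1→s7; s7: 0→s1, 1→s1.
Exploring the product automaton R × S from the start pair (r0, s0), following both machines on each input symbol, reaches 11 state pairs: (r0, s0), (r1, s1), (r2, s2), (r3, s1), (r4, s1), (r5, s1), (r3, s3), (r3, s4), (r3, s5), (r3, s6), (r3, s7).
R accepts in {r1, r4, r5} and S accepts in {s7}; no reachable pair has both components accepting, so no string drives both machines to acceptance simultaneously and L(R) ∩ L(S) = ∅.
So no string is accepted by both, and the intersection is empty.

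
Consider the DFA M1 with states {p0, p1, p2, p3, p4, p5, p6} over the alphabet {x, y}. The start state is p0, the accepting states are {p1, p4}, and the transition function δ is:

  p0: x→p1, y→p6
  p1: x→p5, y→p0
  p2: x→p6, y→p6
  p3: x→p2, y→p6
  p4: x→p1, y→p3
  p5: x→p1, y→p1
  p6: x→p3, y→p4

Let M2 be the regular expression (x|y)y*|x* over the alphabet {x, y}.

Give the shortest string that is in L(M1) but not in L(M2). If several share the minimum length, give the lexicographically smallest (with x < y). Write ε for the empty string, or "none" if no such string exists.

The string xxy is accepted by M1 but not by M2.
No shorter string lies in the difference, and xxy is the lexicographically first length-3 string in L(M1) \ L(M2).

xxy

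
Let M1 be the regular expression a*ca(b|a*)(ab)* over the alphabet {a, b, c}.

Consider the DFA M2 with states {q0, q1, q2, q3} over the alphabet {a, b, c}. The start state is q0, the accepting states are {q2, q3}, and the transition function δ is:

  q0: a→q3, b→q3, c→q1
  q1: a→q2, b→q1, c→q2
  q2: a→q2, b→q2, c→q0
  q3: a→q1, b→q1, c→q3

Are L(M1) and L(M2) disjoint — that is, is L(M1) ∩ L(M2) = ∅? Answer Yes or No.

The string ca is accepted by both M1 and M2.
Hence L(M1) ∩ L(M2) ≠ ∅.

No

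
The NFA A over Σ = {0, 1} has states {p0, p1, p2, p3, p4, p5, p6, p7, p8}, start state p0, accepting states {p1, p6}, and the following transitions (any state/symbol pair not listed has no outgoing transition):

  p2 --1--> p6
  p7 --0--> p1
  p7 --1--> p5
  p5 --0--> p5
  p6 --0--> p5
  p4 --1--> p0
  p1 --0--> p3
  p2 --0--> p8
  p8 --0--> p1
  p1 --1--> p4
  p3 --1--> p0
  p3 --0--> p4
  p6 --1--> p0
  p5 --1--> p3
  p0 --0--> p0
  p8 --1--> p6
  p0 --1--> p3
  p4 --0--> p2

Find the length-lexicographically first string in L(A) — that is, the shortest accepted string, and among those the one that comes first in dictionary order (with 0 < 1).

1001

A breadth-first search from p0 reaches an accepting state first via the path p0 → p3 → p4 → p2 → p6 on input 1001.
No string of length < 4 is accepted (BFS exhausts all shorter strings without reaching an accepting state), and 1001 is the lexicographically least accepting string of length 4.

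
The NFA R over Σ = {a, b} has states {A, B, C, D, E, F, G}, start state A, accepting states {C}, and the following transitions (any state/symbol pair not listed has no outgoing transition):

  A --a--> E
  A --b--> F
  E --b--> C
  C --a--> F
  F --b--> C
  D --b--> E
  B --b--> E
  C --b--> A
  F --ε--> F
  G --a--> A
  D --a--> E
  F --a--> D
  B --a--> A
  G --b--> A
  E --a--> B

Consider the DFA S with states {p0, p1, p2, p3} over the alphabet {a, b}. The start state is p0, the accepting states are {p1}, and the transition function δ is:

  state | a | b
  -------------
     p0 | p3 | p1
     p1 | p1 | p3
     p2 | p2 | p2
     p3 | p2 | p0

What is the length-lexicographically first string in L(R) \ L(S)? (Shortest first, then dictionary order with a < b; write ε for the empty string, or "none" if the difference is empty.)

The string ab is accepted by R but not by S.
No shorter string lies in the difference, and ab is the lexicographically first length-2 string in L(R) \ L(S).

ab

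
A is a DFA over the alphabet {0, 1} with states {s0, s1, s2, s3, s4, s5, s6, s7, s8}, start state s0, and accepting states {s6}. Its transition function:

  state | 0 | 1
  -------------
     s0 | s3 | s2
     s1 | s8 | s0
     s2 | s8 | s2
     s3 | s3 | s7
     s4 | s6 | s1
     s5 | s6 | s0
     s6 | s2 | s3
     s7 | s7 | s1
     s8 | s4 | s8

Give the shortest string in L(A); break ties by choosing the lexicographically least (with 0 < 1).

A breadth-first search from s0 reaches an accepting state first via the path s0 → s2 → s8 → s4 → s6 on input 1000.
No string of length < 4 is accepted (BFS exhausts all shorter strings without reaching an accepting state), and 1000 is the lexicographically least accepting string of length 4.

1000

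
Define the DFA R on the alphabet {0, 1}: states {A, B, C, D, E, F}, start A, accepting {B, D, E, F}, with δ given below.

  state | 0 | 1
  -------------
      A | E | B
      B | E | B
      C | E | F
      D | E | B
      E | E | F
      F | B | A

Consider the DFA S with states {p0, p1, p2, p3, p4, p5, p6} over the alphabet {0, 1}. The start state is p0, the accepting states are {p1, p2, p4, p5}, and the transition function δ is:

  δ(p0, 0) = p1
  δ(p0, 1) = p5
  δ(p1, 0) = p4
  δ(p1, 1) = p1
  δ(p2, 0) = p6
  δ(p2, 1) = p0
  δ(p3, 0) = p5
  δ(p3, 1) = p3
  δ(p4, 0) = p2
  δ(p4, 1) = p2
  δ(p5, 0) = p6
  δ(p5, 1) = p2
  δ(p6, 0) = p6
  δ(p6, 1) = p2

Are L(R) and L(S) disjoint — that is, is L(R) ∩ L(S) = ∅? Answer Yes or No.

No

The string 0 is accepted by both R and S.
Hence L(R) ∩ L(S) ≠ ∅.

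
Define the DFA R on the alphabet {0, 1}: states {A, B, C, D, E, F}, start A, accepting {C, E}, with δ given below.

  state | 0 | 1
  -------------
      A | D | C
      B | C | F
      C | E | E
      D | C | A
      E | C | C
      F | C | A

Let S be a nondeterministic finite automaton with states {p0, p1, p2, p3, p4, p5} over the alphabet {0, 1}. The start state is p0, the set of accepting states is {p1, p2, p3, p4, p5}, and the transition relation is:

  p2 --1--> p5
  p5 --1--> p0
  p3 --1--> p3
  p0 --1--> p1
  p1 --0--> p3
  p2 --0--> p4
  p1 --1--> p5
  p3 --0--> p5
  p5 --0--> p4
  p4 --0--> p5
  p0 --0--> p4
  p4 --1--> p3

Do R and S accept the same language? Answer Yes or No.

No

The string 001 is accepted by R but rejected by S.
So L(R) ≠ L(S).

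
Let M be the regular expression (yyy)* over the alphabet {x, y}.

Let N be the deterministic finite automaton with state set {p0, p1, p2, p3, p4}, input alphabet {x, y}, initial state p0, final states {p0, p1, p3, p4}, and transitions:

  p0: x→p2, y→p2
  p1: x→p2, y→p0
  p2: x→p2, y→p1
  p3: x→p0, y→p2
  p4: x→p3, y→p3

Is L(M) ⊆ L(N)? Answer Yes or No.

Yes

Converting the expression M to a DFA (subset construction, then merging equivalent states) gives the minimal DFA with states {m0, m1, m2, m3}, start state m0, accepting states {m0} and transitions m0: x→m1, y→m2; m1: x→m1, y→m1; m2: x→m1, y→m3; m3: x→m1, y→m0.
Exploring the product automaton M × N from the start pair (m0, p0), following both machines on each input symbol, reaches 6 state pairs: (m0, p0), (m1, p2), (m2, p2), (m1, p1), (m3, p1), (m1, p0).
M accepts in {m0} and N accepts in {p0, p1, p3, p4}. The reachable pairs whose M-component is accepting are (m0, p0); in each of them the N-component is accepting too, so the product for L(M) \ L(N) (M-component accepting, N-component rejecting) has no reachable accepting pair and the difference is empty.
Hence every string in L(M) is also in L(N).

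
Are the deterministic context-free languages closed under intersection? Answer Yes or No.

DCFLs are closed under complement (normalise the DPDA to read all of its input, then flip the verdict). If they were also closed under intersection, De Morgan would make them closed under union; but {aⁿbⁿ : n≥0} and {aⁿb²ⁿ : n≥0} are DCFLs (push the a's; pop one per b, respectively one per two b's) whose union no deterministic PDA accepts: a DPDA for it would have a single run on aⁿb²ⁿ, accepting after the prefix aⁿbⁿ and accepting again after n more b's; an ordinary PDA that simulates it on a's and b's and, at any moment when it is accepting, may switch to reading only a fresh letter c while feeding each c to the simulation as a b, would accept aⁱbʲcᵏ (k≥1) exactly when both aⁱbʲ and aⁱbʲ⁺ᵏ are in the language, i.e. its language intersected with the regular set a*b*c⁺ would be exactly {aⁿbⁿcⁿ : n≥1} — impossible, since context-free languages are closed under intersection with regular sets and {aⁿbⁿcⁿ} is not context-free.

No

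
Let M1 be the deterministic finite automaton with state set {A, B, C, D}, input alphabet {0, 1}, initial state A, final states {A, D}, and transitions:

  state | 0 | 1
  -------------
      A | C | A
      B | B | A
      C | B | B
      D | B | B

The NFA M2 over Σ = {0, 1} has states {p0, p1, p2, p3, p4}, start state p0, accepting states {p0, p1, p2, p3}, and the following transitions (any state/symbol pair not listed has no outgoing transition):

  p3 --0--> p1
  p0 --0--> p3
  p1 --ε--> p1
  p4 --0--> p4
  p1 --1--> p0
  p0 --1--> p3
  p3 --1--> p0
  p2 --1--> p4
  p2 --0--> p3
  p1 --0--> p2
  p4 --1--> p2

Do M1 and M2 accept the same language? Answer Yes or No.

The string 0001 is accepted by M1 but rejected by M2.
So L(M1) ≠ L(M2).

No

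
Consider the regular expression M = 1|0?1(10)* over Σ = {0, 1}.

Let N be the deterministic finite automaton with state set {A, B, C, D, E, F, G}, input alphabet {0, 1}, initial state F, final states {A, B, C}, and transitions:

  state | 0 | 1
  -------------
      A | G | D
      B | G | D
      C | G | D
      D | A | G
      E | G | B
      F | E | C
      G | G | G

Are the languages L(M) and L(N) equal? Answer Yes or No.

Converting the expression M to a DFA (subset construction, then merging equivalent states) gives the minimal DFA with states {m0, m1, m2, m3, m4}, start state m0, accepting states {m2} and transitions m0: 0→m1, 1→m2; m1: 0→m3, 1→m2; m2: 0→m3, 1→m4; m3: 0→m3, 1→m3; m4: 0→m2, 1→m3.
Exploring the product automaton M × N from the start pair (m0, F), following both machines on each input symbol, reaches 7 state pairs: (m0, F), (m1, E), (m2, C), (m3, G), (m2, B), (m4, D), (m2, A).
M accepts in {m2} and N accepts in {A, B, C}. In every reachable pair the two components are either both accepting — (m2, C), (m2, B), (m2, A) — or both non-accepting, so no string is accepted by exactly one of the machines: L(M) \ L(N) and L(N) \ L(M) are both empty.
Hence every string is accepted by M iff it is accepted by N, and the two languages coincide.

Yes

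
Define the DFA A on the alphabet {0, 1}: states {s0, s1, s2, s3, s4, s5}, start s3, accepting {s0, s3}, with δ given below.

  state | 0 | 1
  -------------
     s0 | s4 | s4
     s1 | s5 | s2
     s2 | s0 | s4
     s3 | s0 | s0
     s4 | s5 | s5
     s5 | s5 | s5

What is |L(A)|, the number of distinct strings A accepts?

3

The useful subgraph on states {s0, s3} is acyclic, so L(A) is finite; the longest accepting path visits 2 useful states, giving maximum string length 1.
Counting accepting paths from s3 by length: 1 of length 0, 2 of length 1. Total 3.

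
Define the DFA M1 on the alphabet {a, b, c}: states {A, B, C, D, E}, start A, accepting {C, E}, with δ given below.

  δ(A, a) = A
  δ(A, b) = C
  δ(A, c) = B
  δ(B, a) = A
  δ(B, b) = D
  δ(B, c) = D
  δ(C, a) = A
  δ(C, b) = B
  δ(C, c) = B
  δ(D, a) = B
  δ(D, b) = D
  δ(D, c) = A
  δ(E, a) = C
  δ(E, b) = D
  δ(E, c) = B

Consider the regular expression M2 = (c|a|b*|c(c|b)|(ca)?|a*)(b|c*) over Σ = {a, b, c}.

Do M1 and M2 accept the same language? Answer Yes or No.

The string bab is accepted by M1 but rejected by M2.
So L(M1) ≠ L(M2).

No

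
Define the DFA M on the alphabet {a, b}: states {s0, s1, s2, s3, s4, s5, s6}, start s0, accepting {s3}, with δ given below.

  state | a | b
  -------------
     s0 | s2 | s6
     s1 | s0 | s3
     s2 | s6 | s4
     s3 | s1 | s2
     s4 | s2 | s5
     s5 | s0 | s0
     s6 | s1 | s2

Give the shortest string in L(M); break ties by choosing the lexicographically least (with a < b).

bab

A breadth-first search from s0 reaches an accepting state first via the path s0 → s6 → s1 → s3 on input bab.
No string of length < 3 is accepted (BFS exhausts all shorter strings without reaching an accepting state), and bab is the lexicographically least accepting string of length 3.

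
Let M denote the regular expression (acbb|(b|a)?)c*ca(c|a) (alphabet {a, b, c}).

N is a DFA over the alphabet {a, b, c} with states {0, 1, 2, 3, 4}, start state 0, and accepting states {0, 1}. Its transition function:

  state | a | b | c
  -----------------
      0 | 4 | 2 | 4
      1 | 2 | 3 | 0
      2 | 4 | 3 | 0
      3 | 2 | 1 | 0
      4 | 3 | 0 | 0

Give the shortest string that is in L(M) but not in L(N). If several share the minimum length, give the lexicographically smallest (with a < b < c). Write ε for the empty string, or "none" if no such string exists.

The string caa is accepted by M but not by N.
No shorter string lies in the difference, and caa is the lexicographically first length-3 string in L(M) \ L(N).

caa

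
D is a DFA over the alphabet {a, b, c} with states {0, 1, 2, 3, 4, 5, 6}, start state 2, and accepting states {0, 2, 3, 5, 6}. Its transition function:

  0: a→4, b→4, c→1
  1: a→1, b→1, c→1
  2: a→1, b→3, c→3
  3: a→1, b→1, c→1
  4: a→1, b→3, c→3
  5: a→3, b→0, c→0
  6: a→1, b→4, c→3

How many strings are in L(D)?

The useful subgraph on states {2, 3} is acyclic, so L(D) is finite; the longest accepting path visits 2 useful states, giving maximum string length 1.
Counting accepting paths from 2 by length: 1 of length 0, 2 of length 1. Total 3.

3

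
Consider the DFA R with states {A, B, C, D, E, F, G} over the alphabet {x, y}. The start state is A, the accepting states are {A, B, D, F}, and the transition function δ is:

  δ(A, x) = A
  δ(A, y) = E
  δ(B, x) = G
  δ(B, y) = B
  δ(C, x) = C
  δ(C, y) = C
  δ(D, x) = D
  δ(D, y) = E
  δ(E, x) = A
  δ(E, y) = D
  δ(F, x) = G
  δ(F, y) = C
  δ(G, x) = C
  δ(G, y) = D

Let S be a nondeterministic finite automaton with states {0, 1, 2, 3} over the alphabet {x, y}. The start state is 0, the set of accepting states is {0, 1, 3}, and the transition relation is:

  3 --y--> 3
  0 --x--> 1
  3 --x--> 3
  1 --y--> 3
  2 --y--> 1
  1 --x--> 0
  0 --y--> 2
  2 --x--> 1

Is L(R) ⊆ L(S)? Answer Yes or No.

Yes

Exploring the product automaton R × S from the start pair (A, 0), following both machines on each input symbol, reaches 8 state pairs: (A, 0), (A, 1), (E, 2), (E, 3), (D, 1), (A, 3), (D, 3), (D, 0).
R accepts in {A, B, D, F} and S accepts in {0, 1, 3}. The reachable pairs whose R-component is accepting are (A, 0), (A, 1), (D, 1), (A, 3), (D, 3), (D, 0); in each of them the S-component is accepting too, so the product for L(R) \ L(S) (R-component accepting, S-component rejecting) has no reachable accepting pair and the difference is empty.
Hence every string in L(R) is also in L(S).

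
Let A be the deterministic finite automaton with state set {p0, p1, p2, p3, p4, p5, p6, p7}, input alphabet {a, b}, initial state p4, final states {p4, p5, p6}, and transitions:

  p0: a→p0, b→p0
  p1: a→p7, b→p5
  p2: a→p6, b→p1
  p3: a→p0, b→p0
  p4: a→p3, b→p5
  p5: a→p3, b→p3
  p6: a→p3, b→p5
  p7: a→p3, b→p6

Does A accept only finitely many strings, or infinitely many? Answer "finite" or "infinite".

finite

The useful states (reachable from p4 and able to reach an accepting state) are {p4, p5}.
Restricted to these states the transition graph has no cycle, so every accepting path has bounded length and L is finite.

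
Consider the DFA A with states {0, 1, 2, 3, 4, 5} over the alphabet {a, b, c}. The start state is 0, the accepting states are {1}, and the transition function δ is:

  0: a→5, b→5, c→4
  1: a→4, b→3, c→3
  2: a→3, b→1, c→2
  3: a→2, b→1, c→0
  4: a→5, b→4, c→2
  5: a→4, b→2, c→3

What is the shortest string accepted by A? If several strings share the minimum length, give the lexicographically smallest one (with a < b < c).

A breadth-first search from 0 reaches an accepting state first via the path 0 → 5 → 2 → 1 on input abb.
No string of length < 3 is accepted (BFS exhausts all shorter strings without reaching an accepting state), and abb is the lexicographically least accepting string of length 3.

abb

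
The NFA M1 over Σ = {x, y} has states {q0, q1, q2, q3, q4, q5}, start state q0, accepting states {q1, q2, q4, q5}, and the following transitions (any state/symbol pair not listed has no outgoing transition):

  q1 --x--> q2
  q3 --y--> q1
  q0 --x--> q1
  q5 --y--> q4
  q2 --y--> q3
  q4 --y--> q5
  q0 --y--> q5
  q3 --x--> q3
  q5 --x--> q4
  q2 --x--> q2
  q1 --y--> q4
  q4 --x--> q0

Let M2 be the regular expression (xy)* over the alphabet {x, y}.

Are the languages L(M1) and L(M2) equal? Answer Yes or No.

No

The string x is accepted by M1 but rejected by M2.
So L(M1) ≠ L(M2).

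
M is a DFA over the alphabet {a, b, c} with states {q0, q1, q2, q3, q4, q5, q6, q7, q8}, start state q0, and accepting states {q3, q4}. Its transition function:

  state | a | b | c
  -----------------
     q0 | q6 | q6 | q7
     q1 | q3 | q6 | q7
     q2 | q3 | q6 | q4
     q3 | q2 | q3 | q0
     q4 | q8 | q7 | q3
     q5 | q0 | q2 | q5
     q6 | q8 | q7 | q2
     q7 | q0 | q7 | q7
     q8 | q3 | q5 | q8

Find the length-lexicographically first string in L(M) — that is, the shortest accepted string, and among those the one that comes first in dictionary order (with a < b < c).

aaa

A breadth-first search from q0 reaches an accepting state first via the path q0 → q6 → q8 → q3 on input aaa.
No string of length < 3 is accepted (BFS exhausts all shorter strings without reaching an accepting state), and aaa is the lexicographically least accepting string of length 3.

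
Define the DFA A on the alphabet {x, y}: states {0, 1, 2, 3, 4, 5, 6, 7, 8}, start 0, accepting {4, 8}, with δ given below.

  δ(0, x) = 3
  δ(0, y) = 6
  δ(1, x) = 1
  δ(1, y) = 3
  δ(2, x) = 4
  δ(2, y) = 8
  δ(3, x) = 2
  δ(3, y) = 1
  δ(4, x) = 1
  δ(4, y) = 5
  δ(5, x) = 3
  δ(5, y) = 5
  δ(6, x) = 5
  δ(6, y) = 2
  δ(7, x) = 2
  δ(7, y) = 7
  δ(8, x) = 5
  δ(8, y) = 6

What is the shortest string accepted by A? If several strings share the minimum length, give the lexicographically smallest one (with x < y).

A breadth-first search from 0 reaches an accepting state first via the path 0 → 3 → 2 → 4 on input xxx.
No string of length < 3 is accepted (BFS exhausts all shorter strings without reaching an accepting state), and xxx is the lexicographically least accepting string of length 3.

xxx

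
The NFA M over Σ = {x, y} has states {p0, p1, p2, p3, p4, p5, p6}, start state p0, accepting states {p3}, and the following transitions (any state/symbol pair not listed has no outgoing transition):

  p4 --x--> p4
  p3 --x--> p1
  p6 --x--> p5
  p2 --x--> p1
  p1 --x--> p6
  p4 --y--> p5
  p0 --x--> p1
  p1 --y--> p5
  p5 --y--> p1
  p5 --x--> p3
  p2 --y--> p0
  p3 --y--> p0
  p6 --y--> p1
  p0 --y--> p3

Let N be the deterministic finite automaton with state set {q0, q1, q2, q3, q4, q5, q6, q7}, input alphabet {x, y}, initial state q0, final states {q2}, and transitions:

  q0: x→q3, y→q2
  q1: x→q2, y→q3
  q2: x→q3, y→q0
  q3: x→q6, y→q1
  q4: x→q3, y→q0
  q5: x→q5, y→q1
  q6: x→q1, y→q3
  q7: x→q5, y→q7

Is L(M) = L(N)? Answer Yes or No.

Yes

Exploring the product automaton M × N from the start pair (p0, q0), following both machines on each input symbol, reaches 5 state pairs: (p0, q0), (p1, q3), (p3, q2), (p6, q6), (p5, q1).
M accepts in {p3} and N accepts in {q2}. In every reachable pair the two components are either both accepting — (p3, q2) — or both non-accepting, so no string is accepted by exactly one of the machines: L(M) \ L(N) and L(N) \ L(M) are both empty.
Hence every string is accepted by M iff it is accepted by N, and the two languages coincide.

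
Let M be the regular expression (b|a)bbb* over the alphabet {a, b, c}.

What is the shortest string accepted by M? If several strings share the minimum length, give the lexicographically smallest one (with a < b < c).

By inspection of the expression, no string of length less than 3 matches, and abb is the lexicographically first match of length 3.

abb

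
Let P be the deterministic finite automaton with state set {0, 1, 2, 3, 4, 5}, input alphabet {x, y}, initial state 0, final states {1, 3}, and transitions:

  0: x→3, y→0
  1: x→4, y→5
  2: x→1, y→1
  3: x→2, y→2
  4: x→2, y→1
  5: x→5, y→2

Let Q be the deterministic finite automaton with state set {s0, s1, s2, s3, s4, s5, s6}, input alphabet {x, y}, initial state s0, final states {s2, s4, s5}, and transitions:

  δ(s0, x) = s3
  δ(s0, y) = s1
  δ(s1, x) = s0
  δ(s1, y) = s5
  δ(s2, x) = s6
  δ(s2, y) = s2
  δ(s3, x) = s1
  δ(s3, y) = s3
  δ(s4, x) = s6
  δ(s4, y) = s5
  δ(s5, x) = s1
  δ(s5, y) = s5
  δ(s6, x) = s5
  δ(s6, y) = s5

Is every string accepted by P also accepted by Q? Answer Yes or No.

The string x is in L(P) but not in L(Q).
So L(P) ⊄ L(Q).

No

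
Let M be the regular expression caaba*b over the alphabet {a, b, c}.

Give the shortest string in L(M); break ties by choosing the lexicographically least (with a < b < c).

By inspection of the expression, no string of length less than 5 matches, and caabb is the lexicographically first match of length 5.

caabb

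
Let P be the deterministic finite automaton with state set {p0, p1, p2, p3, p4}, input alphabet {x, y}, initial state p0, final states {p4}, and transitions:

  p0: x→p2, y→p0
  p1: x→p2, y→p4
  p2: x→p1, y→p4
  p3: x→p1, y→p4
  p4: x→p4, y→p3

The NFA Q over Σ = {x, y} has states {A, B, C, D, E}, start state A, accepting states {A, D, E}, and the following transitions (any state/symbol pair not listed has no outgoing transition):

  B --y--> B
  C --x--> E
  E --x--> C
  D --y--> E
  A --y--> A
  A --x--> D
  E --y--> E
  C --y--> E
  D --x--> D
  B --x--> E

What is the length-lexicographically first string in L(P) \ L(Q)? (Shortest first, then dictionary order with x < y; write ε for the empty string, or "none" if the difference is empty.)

xyx

The string xyx is accepted by P but not by Q.
No shorter string lies in the difference, and xyx is the lexicographically first length-3 string in L(P) \ L(Q).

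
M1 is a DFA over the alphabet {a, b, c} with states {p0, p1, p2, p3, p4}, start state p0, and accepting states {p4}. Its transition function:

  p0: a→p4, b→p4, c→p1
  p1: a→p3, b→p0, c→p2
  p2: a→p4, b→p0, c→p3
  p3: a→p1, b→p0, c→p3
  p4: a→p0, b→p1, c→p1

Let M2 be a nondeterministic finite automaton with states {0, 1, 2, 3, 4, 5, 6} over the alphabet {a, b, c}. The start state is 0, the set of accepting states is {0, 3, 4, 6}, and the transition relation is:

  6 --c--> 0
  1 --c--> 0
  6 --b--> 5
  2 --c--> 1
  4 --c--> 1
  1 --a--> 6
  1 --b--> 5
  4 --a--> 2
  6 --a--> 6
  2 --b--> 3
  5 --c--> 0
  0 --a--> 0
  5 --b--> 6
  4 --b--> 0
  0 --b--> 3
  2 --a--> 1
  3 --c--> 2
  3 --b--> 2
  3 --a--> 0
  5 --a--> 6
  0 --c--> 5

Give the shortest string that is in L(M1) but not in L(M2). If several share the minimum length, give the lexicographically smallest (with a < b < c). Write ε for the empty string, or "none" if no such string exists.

The string cbb is accepted by M1 but not by M2.
No shorter string lies in the difference, and cbb is the lexicographically first length-3 string in L(M1) \ L(M2).

cbb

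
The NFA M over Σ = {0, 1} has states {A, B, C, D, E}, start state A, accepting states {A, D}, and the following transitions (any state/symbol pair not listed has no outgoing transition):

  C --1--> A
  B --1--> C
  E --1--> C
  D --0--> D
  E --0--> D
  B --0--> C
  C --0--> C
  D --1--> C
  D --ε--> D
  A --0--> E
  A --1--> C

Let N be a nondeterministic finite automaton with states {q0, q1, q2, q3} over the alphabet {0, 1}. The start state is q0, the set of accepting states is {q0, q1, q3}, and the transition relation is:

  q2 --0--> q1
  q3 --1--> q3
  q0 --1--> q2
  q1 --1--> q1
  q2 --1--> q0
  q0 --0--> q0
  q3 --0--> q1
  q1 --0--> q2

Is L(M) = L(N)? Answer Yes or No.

The string 101000 is accepted by M but rejected by N.
So L(M) ≠ L(N).

No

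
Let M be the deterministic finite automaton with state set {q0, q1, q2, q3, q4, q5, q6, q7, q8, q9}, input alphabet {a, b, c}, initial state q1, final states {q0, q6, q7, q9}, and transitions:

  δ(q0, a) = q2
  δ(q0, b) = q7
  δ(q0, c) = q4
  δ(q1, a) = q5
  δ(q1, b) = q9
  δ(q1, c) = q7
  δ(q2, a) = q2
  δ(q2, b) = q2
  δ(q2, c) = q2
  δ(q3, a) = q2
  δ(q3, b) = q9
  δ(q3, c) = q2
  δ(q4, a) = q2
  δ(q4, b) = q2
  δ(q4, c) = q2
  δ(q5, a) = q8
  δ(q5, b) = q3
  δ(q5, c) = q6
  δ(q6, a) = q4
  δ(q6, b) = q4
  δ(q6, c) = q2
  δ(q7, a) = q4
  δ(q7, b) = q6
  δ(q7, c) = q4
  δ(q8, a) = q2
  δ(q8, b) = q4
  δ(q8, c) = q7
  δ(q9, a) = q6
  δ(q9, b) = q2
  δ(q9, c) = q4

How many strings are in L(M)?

9

The useful subgraph on states {q1, q3, q5, q6, q7, q8, q9} is acyclic, so L(M) is finite; the longest accepting path visits 5 useful states, giving maximum string length 4.
Counting accepting paths from q1 by length: 2 of length 1, 3 of length 2, 2 of length 3, 2 of length 4. Total 9.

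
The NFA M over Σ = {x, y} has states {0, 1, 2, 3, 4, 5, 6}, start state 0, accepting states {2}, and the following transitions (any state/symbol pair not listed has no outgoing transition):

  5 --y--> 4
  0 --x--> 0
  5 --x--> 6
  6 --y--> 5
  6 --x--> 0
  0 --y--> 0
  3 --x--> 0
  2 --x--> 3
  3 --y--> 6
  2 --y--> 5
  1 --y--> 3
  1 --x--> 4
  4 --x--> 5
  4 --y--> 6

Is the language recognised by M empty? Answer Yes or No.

The states reachable from the start state are {0}.
None of the accepting states {2} is reachable, so no string is accepted and L(M) = ∅.

Yes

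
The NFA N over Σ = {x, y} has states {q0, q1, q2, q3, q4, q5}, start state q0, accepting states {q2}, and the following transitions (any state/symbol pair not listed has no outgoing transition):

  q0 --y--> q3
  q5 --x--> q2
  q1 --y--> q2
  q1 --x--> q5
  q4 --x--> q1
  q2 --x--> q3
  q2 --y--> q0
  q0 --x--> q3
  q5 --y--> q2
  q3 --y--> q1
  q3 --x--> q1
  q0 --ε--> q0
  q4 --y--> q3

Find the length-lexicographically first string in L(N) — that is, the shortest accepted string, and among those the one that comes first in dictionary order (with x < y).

A breadth-first search from q0 reaches an accepting state first via the path q0 → q3 → q1 → q2 on input xxy.
No string of length < 3 is accepted (BFS exhausts all shorter strings without reaching an accepting state), and xxy is the lexicographically least accepting string of length 3.

xxy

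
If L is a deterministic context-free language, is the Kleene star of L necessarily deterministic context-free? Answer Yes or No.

L = {c aⁿbⁿ : n≥0} ∪ {cc aⁿb²ⁿ : n≥0} is a DCFL (the number of leading c's fixes which ratio the DPDA checks), but L* is not. Every word of L starts with c, so in a factorisation of the string cc aⁱbʲ (i≥1) into words of L each factor begins at one of the two c's: either the whole string is a single word of L (forcing j = 2i), or it splits as c · (c aⁱbʲ) with c ∈ L (take n = 0) and c aⁱbʲ ∈ L (forcing j = i). Thus L* ∩ cca⁺b* = {cc aⁿbⁿ : n≥1} ∪ {cc aⁿb²ⁿ : n≥1}. A DPDA for L* would give one for this intersection with a regular set, and, started from its configuration after reading cc, one for {aⁿbⁿ : n≥1} ∪ {aⁿb²ⁿ : n≥1}, which no deterministic PDA accepts (a DPDA for it would have a single run on aⁿb²ⁿ, accepting after the prefix aⁿbⁿ and accepting again after n more b's; an ordinary PDA that simulates it on a's and b's and, at any moment when it is accepting, may switch to reading only a fresh letter d while feeding each d to the simulation as a b, would accept aⁱbʲdᵏ (k≥1) exactly when both aⁱbʲ and aⁱbʲ⁺ᵏ are in the language, i.e. its language intersected with the regular set a*b*d⁺ would be exactly {aⁿbⁿdⁿ : n≥1} — impossible, since context-free languages are closed under intersection with regular sets and {aⁿbⁿdⁿ} is not context-free). So L* is not a DCFL.

No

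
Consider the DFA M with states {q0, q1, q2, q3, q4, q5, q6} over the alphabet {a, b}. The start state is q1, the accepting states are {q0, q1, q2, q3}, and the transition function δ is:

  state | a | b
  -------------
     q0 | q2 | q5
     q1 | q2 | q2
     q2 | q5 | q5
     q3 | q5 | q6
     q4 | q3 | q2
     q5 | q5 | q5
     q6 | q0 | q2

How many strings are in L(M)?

The useful subgraph on states {q1, q2} is acyclic, so L(M) is finite; the longest accepting path visits 2 useful states, giving maximum string length 1.
Counting accepting paths from q1 by length: 1 of length 0, 2 of length 1. Total 3.

3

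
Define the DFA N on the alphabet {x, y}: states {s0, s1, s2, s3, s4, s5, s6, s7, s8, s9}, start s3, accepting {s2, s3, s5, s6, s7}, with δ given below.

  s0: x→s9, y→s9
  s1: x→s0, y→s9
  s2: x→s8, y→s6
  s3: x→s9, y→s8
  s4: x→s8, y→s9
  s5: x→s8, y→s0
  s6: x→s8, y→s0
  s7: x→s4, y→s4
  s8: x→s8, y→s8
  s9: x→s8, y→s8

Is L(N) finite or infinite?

The useful states (reachable from s3 and able to reach an accepting state) are {s3}.
Restricted to these states the transition graph has no cycle, so every accepting path has bounded length and L is finite.

finite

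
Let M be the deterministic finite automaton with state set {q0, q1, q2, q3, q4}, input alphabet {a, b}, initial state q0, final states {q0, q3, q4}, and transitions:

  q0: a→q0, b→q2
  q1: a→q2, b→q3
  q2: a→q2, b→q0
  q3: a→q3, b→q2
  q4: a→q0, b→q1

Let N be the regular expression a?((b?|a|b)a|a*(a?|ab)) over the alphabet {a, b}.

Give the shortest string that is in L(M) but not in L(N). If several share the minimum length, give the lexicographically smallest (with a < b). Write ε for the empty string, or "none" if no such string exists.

The string bb is accepted by M but not by N.
No shorter string lies in the difference, and bb is the lexicographically first length-2 string in L(M) \ L(N).

bb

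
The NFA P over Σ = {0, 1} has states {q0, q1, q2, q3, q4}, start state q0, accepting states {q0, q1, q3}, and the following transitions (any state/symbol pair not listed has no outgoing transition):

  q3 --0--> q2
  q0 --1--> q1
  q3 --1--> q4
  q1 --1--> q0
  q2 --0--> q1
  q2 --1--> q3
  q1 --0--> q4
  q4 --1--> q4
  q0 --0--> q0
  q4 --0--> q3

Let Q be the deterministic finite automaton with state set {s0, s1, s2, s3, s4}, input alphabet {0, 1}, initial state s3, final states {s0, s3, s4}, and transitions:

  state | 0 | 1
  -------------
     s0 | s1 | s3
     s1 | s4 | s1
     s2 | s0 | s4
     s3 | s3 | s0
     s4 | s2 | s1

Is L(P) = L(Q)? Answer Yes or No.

Yes

Exploring the product automaton P × Q from the start pair (q0, s3), following both machines on each input symbol, reaches 5 state pairs: (q0, s3), (q1, s0), (q4, s1), (q3, s4), (q2, s2).
P accepts in {q0, q1, q3} and Q accepts in {s0, s3, s4}. In every reachable pair the two components are either both accepting — (q0, s3), (q1, s0), (q3, s4) — or both non-accepting, so no string is accepted by exactly one of the machines: L(P) \ L(Q) and L(Q) \ L(P) are both empty.
Hence every string is accepted by P iff it is accepted by Q, and the two languages coincide.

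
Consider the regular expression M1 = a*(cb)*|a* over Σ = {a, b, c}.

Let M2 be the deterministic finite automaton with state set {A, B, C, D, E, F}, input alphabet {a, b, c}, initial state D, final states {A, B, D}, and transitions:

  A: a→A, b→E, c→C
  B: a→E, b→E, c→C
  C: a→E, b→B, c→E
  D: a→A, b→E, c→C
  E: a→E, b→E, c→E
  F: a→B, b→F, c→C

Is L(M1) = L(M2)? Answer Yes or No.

Yes

Converting the expression M1 to a DFA (subset construction, then merging equivalent states) gives the minimal DFA with states {r0, r1, r2, r3}, start state r0, accepting states {r0, r3} and transitions r0: a→r0, b→r1, c→r2; r1: a→r1, b→r1, c→r1; r2: a→r1, b→r3, c→r1; r3: a→r1, b→r1, c→r2.
Exploring the product automaton M1 × M2 from the start pair (r0, D), following both machines on each input symbol, reaches 5 state pairs: (r0, D), (r0, A), (r1, E), (r2, C), (r3, B).
M1 accepts in {r0, r3} and M2 accepts in {A, B, D}. In every reachable pair the two components are either both accepting — (r0, D), (r0, A), (r3, B) — or both non-accepting, so no string is accepted by exactly one of the machines: L(M1) \ L(M2) and L(M2) \ L(M1) are both empty.
Hence every string is accepted by M1 iff it is accepted by M2, and the two languages coincide.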